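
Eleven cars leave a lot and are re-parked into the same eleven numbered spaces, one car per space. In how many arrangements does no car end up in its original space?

14684570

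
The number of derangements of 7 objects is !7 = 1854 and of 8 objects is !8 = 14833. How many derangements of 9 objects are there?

133496

!9 = (9-1)·(!8 + !7) = 8·(14833 + 1854) = 8·16687 = 133496.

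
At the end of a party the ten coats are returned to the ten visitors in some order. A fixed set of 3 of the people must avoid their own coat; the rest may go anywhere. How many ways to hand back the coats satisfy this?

Inclusion-exclusion on the 3 forbidden self-matches:
Σ_{j=0}^{3} (-1)^j C(3,j)(10-j)!
= C(3,0)·10! - C(3,1)·9! + C(3,2)·8! - C(3,3)·7!
= 3628800 - 1088640 + 120960 - 5040
= 2656080

2656080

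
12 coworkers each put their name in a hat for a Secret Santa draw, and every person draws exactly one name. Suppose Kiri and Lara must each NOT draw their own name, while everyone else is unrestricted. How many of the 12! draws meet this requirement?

402796800

Inclusion-exclusion on the 2 forbidden self-matches:
Σ_{j=0}^{2} (-1)^j C(2,j)(12-j)!
= C(2,0)·12! - C(2,1)·11! + C(2,2)·10!
= 479001600 - 79833600 + 3628800
= 402796800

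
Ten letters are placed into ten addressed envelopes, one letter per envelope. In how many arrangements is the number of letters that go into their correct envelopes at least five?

13264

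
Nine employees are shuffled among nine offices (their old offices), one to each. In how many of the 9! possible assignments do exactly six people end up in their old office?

Choose which 6 of the 9 are fixed: C(9,6) = 84.
The other 3 form a derangement: !3 = 2.
Total: 84 × 2 = 168.

168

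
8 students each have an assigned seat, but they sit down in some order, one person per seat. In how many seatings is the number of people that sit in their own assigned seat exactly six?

28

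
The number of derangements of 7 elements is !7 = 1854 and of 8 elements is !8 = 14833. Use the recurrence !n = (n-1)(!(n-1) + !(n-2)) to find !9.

133496

!9 = (9-1)·(!8 + !7) = 8·(14833 + 1854) = 8·16687 = 133496.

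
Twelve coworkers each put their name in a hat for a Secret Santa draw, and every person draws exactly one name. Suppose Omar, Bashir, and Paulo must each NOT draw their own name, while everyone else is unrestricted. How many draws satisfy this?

369774720

Let A_j be the event that the j-th constrained one is fixed. By inclusion-exclusion over the 3 events:
Σ_{j=0}^{3} (-1)^j C(3,j)(12-j)!
= C(3,0)·12! - C(3,1)·11! + C(3,2)·10! - C(3,3)·9!
= 479001600 - 119750400 + 10886400 - 362880
= 369774720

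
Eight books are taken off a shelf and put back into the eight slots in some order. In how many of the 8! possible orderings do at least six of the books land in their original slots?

29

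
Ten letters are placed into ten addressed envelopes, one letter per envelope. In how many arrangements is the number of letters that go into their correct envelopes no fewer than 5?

13264

Sum C(10,i)·!(10-i) for i = 5..10:
  i=5: C(10,5)·!5 = 252·44 = 11088
  i=6: C(10,6)·!4 = 210·9 = 1890
  i=7: C(10,7)·!3 = 120·2 = 240
  i=8: C(10,8)·!2 = 45·1 = 45
  i=9: C(10,9)·!1 = 10·0 = 0
  i=10: C(10,10)·!0 = 1·1 = 1
Total = 13264.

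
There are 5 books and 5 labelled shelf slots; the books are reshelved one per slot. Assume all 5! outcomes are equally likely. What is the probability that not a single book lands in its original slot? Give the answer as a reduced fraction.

11/30

Favorable outcomes: !5 = 44.
Total outcomes: 5! = 120.
Probability = 44/120 = 11/30.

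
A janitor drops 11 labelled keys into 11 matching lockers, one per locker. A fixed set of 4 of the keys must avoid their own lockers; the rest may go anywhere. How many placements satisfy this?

27422640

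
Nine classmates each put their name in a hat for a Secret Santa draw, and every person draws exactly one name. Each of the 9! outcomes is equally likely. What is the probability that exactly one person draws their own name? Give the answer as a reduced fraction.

Favorable outcomes: C(9,1)·!8 = 9·14833 = 133497.
Total outcomes: 9! = 362880.
Probability = 133497/362880 = 2119/5760.

2119/5760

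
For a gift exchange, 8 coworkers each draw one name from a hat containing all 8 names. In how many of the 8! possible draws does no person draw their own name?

14833

!8 = 8! · Σ_{k=0}^{8} (-1)^k/k!
= 8! - 8!/1! + 8!/2! - 8!/3! + 8!/4! - 8!/5! + 8!/6! - 8!/7! + 8!/8!
= 40320 - 40320 + 20160 - 6720 + 1680 - 336 + 56 - 8 + 1
= 14833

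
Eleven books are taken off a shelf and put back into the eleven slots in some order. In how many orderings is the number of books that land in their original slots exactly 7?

Choose which 7 of the 11 are fixed: C(11,7) = 330.
The other 4 form a derangement: !4 = 9.
Total: 330 × 9 = 2970.

2970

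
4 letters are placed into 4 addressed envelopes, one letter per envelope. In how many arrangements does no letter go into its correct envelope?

9

!4 is the nearest integer to 4!/e.
4! = 24, and 24/e ≈ 8.83, so !4 = 9.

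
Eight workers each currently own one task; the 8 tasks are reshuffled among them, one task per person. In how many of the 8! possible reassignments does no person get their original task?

14833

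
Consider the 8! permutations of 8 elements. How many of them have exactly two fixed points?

7420

Pick the 2 fixed positions: C(8,2) = 28 ways.
The other 6 form a derangement: !6 = 265.
Total: 28 × 265 = 7420.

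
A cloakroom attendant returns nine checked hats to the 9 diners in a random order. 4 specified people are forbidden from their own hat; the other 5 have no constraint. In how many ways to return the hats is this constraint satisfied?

Inclusion-exclusion on the 4 forbidden self-matches:
Σ_{j=0}^{4} (-1)^j C(4,j)(9-j)!
= C(4,0)·9! - C(4,1)·8! + C(4,2)·7! - C(4,3)·6! + C(4,4)·5!
= 362880 - 161280 + 30240 - 2880 + 120
= 229080

229080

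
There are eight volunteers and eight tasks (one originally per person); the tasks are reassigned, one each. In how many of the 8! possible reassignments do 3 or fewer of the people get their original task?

39549

# with exactly i fixed is C(8,i)·!(8-i); sum over i=0..3:
  i=0: C(8,0)·!8 = 1·14833 = 14833
  i=1: C(8,1)·!7 = 8·1854 = 14832
  i=2: C(8,2)·!6 = 28·265 = 7420
  i=3: C(8,3)·!5 = 56·44 = 2464
Total = 39549.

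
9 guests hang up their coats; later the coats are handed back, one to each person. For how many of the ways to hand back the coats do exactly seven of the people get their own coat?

36

Pick the 7 fixed positions: C(9,7) = 36 ways.
The remaining 2 must be deranged: !2 = 1.
Total: 36 × 1 = 36.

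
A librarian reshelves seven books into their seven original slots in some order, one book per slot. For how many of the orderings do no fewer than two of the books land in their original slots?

1331

# with exactly i fixed is C(7,i)·!(7-i); sum over i=2..7:
  i=2: C(7,2)·!5 = 21·44 = 924
  i=3: C(7,3)·!4 = 35·9 = 315
  i=4: C(7,4)·!3 = 35·2 = 70
  i=5: C(7,5)·!2 = 21·1 = 21
  i=6: C(7,6)·!1 = 7·0 = 0
  i=7: C(7,7)·!0 = 1·1 = 1
Total = 1331.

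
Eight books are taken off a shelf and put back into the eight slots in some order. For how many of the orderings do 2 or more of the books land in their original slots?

10655

Sum C(8,i)·!(8-i) for i = 2..8:
  i=2: C(8,2)·!6 = 28·265 = 7420
  i=3: C(8,3)·!5 = 56·44 = 2464
  i=4: C(8,4)·!4 = 70·9 = 630
  i=5: C(8,5)·!3 = 56·2 = 112
  i=6: C(8,6)·!2 = 28·1 = 28
  i=7: C(8,7)·!1 = 8·0 = 0
  i=8: C(8,8)·!0 = 1·1 = 1
Total = 10655.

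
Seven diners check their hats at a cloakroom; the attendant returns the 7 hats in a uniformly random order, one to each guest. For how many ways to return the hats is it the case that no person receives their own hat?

1854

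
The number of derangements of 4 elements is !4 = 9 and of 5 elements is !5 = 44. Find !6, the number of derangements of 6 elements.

!6 = (6-1)·(!5 + !4) = 5·(44 + 9) = 5·53 = 265.

265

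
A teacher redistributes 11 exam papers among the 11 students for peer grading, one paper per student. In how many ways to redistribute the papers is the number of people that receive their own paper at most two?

36711421

# with exactly i fixed is C(11,i)·!(11-i); sum over i=0..2:
  i=0: C(11,0)·!11 = 1·14684570 = 14684570
  i=1: C(11,1)·!10 = 11·1334961 = 14684571
  i=2: C(11,2)·!9 = 55·133496 = 7342280
Total = 36711421.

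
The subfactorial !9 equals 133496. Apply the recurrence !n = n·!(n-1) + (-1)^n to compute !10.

1334961

!10 = 10·133496 + 1 = 1334961.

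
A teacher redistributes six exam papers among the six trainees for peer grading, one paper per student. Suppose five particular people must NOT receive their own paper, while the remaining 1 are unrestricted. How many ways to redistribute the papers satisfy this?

Inclusion-exclusion on the 5 forbidden self-matches:
Σ_{j=0}^{5} (-1)^j C(5,j)(6-j)!
= C(5,0)·6! - C(5,1)·5! + C(5,2)·4! - C(5,3)·3! + C(5,4)·2! - C(5,5)·1!
= 720 - 600 + 240 - 60 + 10 - 1
= 309

309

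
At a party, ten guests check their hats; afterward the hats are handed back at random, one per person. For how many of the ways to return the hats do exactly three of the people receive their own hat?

Choose which 3 of the 10 are fixed: C(10,3) = 120.
The other 7 form a derangement: !7 = 1854.
Total: 120 × 1854 = 222480.

222480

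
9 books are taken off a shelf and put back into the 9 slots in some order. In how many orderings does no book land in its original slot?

133496

The number of derangements of 9 is !9 = Σ_{k=0}^{9} (-1)^k·9!/k!
= 9! - 9!/1! + 9!/2! - 9!/3! + 9!/4! - 9!/5! + 9!/6! - 9!/7! + 9!/8! - 9!/9!
= 362880 - 362880 + 181440 - 60480 + 15120 - 3024 + 504 - 72 + 9 - 1
= 133496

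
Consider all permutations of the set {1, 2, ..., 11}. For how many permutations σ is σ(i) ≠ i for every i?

14684570

By inclusion-exclusion, !11 = Σ (-1)^k · 11!/k! for k=0..11
= 11! - 11!/1! + 11!/2! - 11!/3! + 11!/4! - 11!/5! + 11!/6! - 11!/7! + 11!/8! - 11!/9! + 11!/10! - 11!/11!
= 39916800 - 39916800 + 19958400 - 6652800 + 1663200 - 332640 + 55440 - 7920 + 990 - 110 + 11 - 1
= 14684570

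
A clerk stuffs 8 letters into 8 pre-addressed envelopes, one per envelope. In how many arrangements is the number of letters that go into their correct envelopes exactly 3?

Pick the 3 fixed positions: C(8,3) = 56 ways.
The other 5 form a derangement: !5 = 44.
Total: 56 × 44 = 2464.

2464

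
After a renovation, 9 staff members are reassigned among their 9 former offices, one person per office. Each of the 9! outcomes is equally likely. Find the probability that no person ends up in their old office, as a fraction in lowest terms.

Favorable outcomes: !9 = 133496.
Total outcomes: 9! = 362880.
Probability = 133496/362880 = 16687/45360.

16687/45360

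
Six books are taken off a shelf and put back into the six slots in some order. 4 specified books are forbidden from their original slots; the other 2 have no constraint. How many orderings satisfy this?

362

Let A_j be the event that the j-th constrained one is fixed. By inclusion-exclusion over the 4 events:
Σ_{j=0}^{4} (-1)^j C(4,j)(6-j)!
= C(4,0)·6! - C(4,1)·5! + C(4,2)·4! - C(4,3)·3! + C(4,4)·2!
= 720 - 480 + 144 - 24 + 2
= 362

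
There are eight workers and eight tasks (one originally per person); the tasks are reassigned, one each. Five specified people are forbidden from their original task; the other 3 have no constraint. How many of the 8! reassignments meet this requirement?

Inclusion-exclusion on the 5 forbidden self-matches:
Σ_{j=0}^{5} (-1)^j C(5,j)(8-j)!
= C(5,0)·8! - C(5,1)·7! + C(5,2)·6! - C(5,3)·5! + C(5,4)·4! - C(5,5)·3!
= 40320 - 25200 + 7200 - 1200 + 120 - 6
= 21234

21234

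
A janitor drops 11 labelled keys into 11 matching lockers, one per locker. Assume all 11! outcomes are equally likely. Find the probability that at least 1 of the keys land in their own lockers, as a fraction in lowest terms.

Favorable outcomes: Σ_{i≥1} C(11,i)·!(11-i) = 11·1334961 + 55·133496 + 165·14833 + 330·1854 + 462·265 + 462·44 + 330·9 + 165·2 + 55·1 + 11·0 + 1·1 = 25232230.
Total outcomes: 11! = 39916800.
Probability = 25232230/39916800 = 2523223/3991680.

2523223/3991680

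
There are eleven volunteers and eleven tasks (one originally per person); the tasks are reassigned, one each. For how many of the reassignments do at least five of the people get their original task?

Sum C(11,i)·!(11-i) for i = 5..11:
  i=5: C(11,5)·!6 = 462·265 = 122430
  i=6: C(11,6)·!5 = 462·44 = 20328
  i=7: C(11,7)·!4 = 330·9 = 2970
  i=8: C(11,8)·!3 = 165·2 = 330
  i=9: C(11,9)·!2 = 55·1 = 55
  i=10: C(11,10)·!1 = 11·0 = 0
  i=11: C(11,11)·!0 = 1·1 = 1
Total = 146114.

146114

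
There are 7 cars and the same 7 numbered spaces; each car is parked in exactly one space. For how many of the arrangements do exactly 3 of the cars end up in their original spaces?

Choose which 3 of the 7 are fixed: C(7,3) = 35.
The remaining 4 must be deranged: !4 = 9.
Total: 35 × 9 = 315.

315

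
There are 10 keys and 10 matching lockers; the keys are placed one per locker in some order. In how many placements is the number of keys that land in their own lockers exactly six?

1890

Pick the 6 fixed positions: C(10,6) = 210 ways.
The other 4 form a derangement: !4 = 9.
Total: 210 × 9 = 1890.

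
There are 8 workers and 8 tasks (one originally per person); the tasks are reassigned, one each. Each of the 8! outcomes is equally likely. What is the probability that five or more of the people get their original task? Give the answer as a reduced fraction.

Favorable outcomes: Σ_{i≥5} C(8,i)·!(8-i) = 56·2 + 28·1 + 8·0 + 1·1 = 141.
Total outcomes: 8! = 40320.
Probability = 141/40320 = 47/13440.

47/13440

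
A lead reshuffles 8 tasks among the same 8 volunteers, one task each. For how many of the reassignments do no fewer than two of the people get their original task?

# with exactly i fixed is C(8,i)·!(8-i); sum over i=2..8:
  i=2: C(8,2)·!6 = 28·265 = 7420
  i=3: C(8,3)·!5 = 56·44 = 2464
  i=4: C(8,4)·!4 = 70·9 = 630
  i=5: C(8,5)·!3 = 56·2 = 112
  i=6: C(8,6)·!2 = 28·1 = 28
  i=7: C(8,7)·!1 = 8·0 = 0
  i=8: C(8,8)·!0 = 1·1 = 1
Total = 10655.

10655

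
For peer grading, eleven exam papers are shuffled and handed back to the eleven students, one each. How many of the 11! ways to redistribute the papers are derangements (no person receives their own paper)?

14684570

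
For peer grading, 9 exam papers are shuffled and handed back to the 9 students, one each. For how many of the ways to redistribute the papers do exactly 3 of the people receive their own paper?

22260

Pick the 3 fixed positions: C(9,3) = 84 ways.
The other 6 form a derangement: !6 = 265.
Total: 84 × 265 = 22260.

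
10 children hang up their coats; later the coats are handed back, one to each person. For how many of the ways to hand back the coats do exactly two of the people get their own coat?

667485

Pick the 2 fixed positions: C(10,2) = 45 ways.
The other 8 form a derangement: !8 = 14833.
Total: 45 × 14833 = 667485.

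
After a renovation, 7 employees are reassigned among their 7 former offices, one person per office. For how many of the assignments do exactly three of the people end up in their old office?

315

Choose which 3 of the 7 are fixed: C(7,3) = 35.
The remaining 4 must be deranged: !4 = 9.
Total: 35 × 9 = 315.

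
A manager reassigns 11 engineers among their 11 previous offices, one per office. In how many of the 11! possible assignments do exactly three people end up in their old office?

Choose which 3 of the 11 are fixed: C(11,3) = 165.
The other 8 form a derangement: !8 = 14833.
Total: 165 × 14833 = 2447445.

2447445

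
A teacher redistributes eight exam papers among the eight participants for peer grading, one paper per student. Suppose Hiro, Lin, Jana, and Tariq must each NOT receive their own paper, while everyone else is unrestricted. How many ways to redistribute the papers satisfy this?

24024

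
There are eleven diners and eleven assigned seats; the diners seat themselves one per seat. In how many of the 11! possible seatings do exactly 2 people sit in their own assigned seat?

Choose which 2 of the 11 are fixed: C(11,2) = 55.
The other 9 form a derangement: !9 = 133496.
Total: 55 × 133496 = 7342280.

7342280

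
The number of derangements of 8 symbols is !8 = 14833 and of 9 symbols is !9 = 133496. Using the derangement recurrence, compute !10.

!10 = (10-1)·(!9 + !8) = 9·(133496 + 14833) = 9·148329 = 1334961.

1334961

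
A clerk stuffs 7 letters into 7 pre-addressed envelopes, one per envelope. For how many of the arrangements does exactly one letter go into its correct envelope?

Pick the single fixed position: C(7,1) = 7 ways.
The remaining 6 must be deranged: !6 = 265.
Total: 7 × 265 = 1855.

1855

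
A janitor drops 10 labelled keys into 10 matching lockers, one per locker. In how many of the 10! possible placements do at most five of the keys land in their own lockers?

3626624

# with exactly i fixed is C(10,i)·!(10-i); sum over i=0..5:
  i=0: C(10,0)·!10 = 1·1334961 = 1334961
  i=1: C(10,1)·!9 = 10·133496 = 1334960
  i=2: C(10,2)·!8 = 45·14833 = 667485
  i=3: C(10,3)·!7 = 120·1854 = 222480
  i=4: C(10,4)·!6 = 210·265 = 55650
  i=5: C(10,5)·!5 = 252·44 = 11088
Total = 3626624.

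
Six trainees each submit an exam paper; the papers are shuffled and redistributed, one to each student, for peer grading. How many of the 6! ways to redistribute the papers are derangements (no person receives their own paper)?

265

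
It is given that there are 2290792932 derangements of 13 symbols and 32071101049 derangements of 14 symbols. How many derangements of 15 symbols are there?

481066515734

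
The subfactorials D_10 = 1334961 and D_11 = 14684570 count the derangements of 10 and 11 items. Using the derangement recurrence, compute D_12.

D_12 = (12-1)·(D_11 + D_10) = 11·(14684570 + 1334961) = 11·16019531 = 176214841.

176214841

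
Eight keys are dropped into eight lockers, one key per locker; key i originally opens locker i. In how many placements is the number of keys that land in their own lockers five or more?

141

# with exactly i fixed is C(8,i)·!(8-i); sum over i=5..8:
  i=5: C(8,5)·!3 = 56·2 = 112
  i=6: C(8,6)·!2 = 28·1 = 28
  i=7: C(8,7)·!1 = 8·0 = 0
  i=8: C(8,8)·!0 = 1·1 = 1
Total = 141.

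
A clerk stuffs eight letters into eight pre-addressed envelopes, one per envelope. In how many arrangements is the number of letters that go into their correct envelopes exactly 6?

28

Choose which 6 of the 8 are fixed: C(8,6) = 28.
The other 2 form a derangement: !2 = 1.
Total: 28 × 1 = 28.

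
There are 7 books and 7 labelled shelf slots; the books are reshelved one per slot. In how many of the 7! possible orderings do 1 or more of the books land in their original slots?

Sum C(7,i)·!(7-i) for i = 1..7:
  i=1: C(7,1)·!6 = 7·265 = 1855
  i=2: C(7,2)·!5 = 21·44 = 924
  i=3: C(7,3)·!4 = 35·9 = 315
  i=4: C(7,4)·!3 = 35·2 = 70
  i=5: C(7,5)·!2 = 21·1 = 21
  i=6: C(7,6)·!1 = 7·0 = 0
  i=7: C(7,7)·!0 = 1·1 = 1
Total = 3186.

3186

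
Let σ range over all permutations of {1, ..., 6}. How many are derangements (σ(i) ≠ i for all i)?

Recurrence: !6 = 6·!5 + (-1)^6.
!6 = 6·44 + 1 = 265

265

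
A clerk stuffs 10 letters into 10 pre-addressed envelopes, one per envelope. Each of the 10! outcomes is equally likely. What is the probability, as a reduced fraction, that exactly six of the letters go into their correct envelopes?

Favorable outcomes: C(10,6)·!4 = 210·9 = 1890.
Total outcomes: 10! = 3628800.
Probability = 1890/3628800 = 1/1920.

1/1920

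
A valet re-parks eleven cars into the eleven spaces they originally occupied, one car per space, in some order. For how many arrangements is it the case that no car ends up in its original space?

!11 is the nearest integer to 11!/e.
11! = 39916800, and 39916800/e ≈ 14684570.08, so !11 = 14684570.

14684570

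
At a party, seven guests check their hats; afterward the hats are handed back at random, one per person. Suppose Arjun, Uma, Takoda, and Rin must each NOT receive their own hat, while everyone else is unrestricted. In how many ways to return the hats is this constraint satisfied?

2790

Inclusion-exclusion on the 4 forbidden self-matches:
Σ_{j=0}^{4} (-1)^j C(4,j)(7-j)!
= C(4,0)·7! - C(4,1)·6! + C(4,2)·5! - C(4,3)·4! + C(4,4)·3!
= 5040 - 2880 + 720 - 96 + 6
= 2790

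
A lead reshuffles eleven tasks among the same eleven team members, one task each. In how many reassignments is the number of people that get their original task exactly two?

Pick the 2 fixed positions: C(11,2) = 55 ways.
The remaining 9 must be deranged: !9 = 133496.
Total: 55 × 133496 = 7342280.

7342280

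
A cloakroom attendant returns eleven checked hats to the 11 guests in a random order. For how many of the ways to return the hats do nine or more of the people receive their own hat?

56

Sum C(11,i)·!(11-i) for i = 9..11:
  i=9: C(11,9)·!2 = 55·1 = 55
  i=10: C(11,10)·!1 = 11·0 = 0
  i=11: C(11,11)·!0 = 1·1 = 1
Total = 56.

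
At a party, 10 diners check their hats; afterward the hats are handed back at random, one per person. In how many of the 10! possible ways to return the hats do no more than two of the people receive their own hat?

Sum C(10,i)·!(10-i) for i = 0..2:
  i=0: C(10,0)·!10 = 1·1334961 = 1334961
  i=1: C(10,1)·!9 = 10·133496 = 1334960
  i=2: C(10,2)·!8 = 45·14833 = 667485
Total = 3337406.

3337406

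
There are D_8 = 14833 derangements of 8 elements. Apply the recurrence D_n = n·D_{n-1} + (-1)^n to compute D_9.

133496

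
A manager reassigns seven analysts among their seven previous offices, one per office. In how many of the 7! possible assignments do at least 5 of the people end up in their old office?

# with exactly i fixed is C(7,i)·!(7-i); sum over i=5..7:
  i=5: C(7,5)·!2 = 21·1 = 21
  i=6: C(7,6)·!1 = 7·0 = 0
  i=7: C(7,7)·!0 = 1·1 = 1
Total = 22.

22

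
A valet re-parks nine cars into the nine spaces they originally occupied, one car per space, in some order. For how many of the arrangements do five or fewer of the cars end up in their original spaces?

362675

Sum C(9,i)·!(9-i) for i = 0..5:
  i=0: C(9,0)·!9 = 1·133496 = 133496
  i=1: C(9,1)·!8 = 9·14833 = 133497
  i=2: C(9,2)·!7 = 36·1854 = 66744
  i=3: C(9,3)·!6 = 84·265 = 22260
  i=4: C(9,4)·!5 = 126·44 = 5544
  i=5: C(9,5)·!4 = 126·9 = 1134
Total = 362675.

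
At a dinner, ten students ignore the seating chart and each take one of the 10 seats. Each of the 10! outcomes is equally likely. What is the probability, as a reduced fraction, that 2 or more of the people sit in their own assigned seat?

Favorable outcomes: Σ_{i≥2} C(10,i)·!(10-i) = 45·14833 + 120·1854 + 210·265 + 252·44 + 210·9 + 120·2 + 45·1 + 10·0 + 1·1 = 958879.
Total outcomes: 10! = 3628800.
Probability = 958879/3628800 = 958879/3628800.

958879/3628800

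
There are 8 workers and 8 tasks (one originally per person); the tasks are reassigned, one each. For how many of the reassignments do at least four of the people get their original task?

# with exactly i fixed is C(8,i)·!(8-i); sum over i=4..8:
  i=4: C(8,4)·!4 = 70·9 = 630
  i=5: C(8,5)·!3 = 56·2 = 112
  i=6: C(8,6)·!2 = 28·1 = 28
  i=7: C(8,7)·!1 = 8·0 = 0
  i=8: C(8,8)·!0 = 1·1 = 1
Total = 771.

771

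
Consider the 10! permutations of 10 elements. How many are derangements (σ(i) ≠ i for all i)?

Use !n = (n-1)(!(n-1) + !(n-2)).
!10 = 9·(133496 + 14833) = 9·148329 = 1334961

1334961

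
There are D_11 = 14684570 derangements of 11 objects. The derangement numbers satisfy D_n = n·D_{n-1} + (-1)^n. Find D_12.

176214841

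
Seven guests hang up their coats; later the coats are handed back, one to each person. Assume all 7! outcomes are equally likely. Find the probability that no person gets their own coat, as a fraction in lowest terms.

103/280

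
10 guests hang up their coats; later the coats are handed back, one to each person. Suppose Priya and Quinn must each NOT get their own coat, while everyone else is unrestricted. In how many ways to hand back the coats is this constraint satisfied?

2943360

Inclusion-exclusion on the 2 forbidden self-matches:
Σ_{j=0}^{2} (-1)^j C(2,j)(10-j)!
= C(2,0)·10! - C(2,1)·9! + C(2,2)·8!
= 3628800 - 725760 + 40320
= 2943360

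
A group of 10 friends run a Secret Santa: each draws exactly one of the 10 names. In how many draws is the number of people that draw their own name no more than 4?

3615536

# with exactly i fixed is C(10,i)·!(10-i); sum over i=0..4:
  i=0: C(10,0)·!10 = 1·1334961 = 1334961
  i=1: C(10,1)·!9 = 10·133496 = 1334960
  i=2: C(10,2)·!8 = 45·14833 = 667485
  i=3: C(10,3)·!7 = 120·1854 = 222480
  i=4: C(10,4)·!6 = 210·265 = 55650
Total = 3615536.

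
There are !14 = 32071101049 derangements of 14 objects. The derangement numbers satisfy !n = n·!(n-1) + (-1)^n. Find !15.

481066515734

!15 = 15·32071101049 - 1 = 481066515734.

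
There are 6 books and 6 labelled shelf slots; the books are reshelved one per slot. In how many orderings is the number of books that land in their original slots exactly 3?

40

Choose which 3 of the 6 are fixed: C(6,3) = 20.
The remaining 3 must be deranged: !3 = 2.
Total: 20 × 2 = 40.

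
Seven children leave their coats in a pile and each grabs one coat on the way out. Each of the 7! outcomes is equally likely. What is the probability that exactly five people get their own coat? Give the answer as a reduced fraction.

1/240

Favorable outcomes: C(7,5)·!2 = 21·1 = 21.
Total outcomes: 7! = 5040.
Probability = 21/5040 = 1/240.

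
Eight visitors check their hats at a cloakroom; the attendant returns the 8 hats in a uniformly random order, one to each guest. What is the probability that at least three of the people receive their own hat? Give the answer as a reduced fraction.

647/8064

Favorable outcomes: Σ_{i≥3} C(8,i)·!(8-i) = 56·44 + 70·9 + 56·2 + 28·1 + 8·0 + 1·1 = 3235.
Total outcomes: 8! = 40320.
Probability = 3235/40320 = 647/8064.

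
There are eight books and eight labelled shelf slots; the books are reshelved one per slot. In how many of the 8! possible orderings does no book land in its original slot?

14833

!8 = 8! · Σ_{k=0}^{8} (-1)^k/k!
= 8! - 8!/1! + 8!/2! - 8!/3! + 8!/4! - 8!/5! + 8!/6! - 8!/7! + 8!/8!
= 40320 - 40320 + 20160 - 6720 + 1680 - 336 + 56 - 8 + 1
= 14833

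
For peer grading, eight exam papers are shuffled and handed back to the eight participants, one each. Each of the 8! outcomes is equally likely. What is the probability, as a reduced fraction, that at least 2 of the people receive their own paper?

Favorable outcomes: Σ_{i≥2} C(8,i)·!(8-i) = 28·265 + 56·44 + 70·9 + 56·2 + 28·1 + 8·0 + 1·1 = 10655.
Total outcomes: 8! = 40320.
Probability = 10655/40320 = 2131/8064.

2131/8064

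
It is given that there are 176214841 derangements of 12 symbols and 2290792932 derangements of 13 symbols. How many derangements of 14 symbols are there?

D_14 = (14-1)·(D_13 + D_12) = 13·(2290792932 + 176214841) = 13·2467007773 = 32071101049.

32071101049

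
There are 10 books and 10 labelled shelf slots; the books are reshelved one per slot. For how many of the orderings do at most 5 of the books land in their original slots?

3626624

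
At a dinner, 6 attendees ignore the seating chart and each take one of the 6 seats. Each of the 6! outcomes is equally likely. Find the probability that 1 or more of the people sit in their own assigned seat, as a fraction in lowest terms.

91/144

Favorable outcomes: Σ_{i≥1} C(6,i)·!(6-i) = 6·44 + 15·9 + 20·2 + 15·1 + 6·0 + 1·1 = 455.
Total outcomes: 6! = 720.
Probability = 455/720 = 91/144.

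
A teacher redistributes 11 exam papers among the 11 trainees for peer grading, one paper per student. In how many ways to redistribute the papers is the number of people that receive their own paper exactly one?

Pick the single fixed position: C(11,1) = 11 ways.
The other 10 form a derangement: !10 = 1334961.
Total: 11 × 1334961 = 14684571.

14684571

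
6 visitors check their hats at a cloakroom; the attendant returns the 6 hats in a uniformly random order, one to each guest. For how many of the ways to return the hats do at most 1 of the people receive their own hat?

Sum C(6,i)·!(6-i) for i = 0..1:
  i=0: C(6,0)·!6 = 1·265 = 265
  i=1: C(6,1)·!5 = 6·44 = 264
Total = 529.

529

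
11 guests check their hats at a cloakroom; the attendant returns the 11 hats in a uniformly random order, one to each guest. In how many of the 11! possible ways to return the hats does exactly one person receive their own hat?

Pick the single fixed position: C(11,1) = 11 ways.
The other 10 form a derangement: !10 = 1334961.
Total: 11 × 1334961 = 14684571.

14684571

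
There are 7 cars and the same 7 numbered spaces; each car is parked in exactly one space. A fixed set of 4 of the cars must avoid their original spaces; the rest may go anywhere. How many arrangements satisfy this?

2790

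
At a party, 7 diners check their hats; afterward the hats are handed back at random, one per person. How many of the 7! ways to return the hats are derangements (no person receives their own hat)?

By inclusion-exclusion, !7 = Σ (-1)^k · 7!/k! for k=0..7
= 7! - 7!/1! + 7!/2! - 7!/3! + 7!/4! - 7!/5! + 7!/6! - 7!/7!
= 5040 - 5040 + 2520 - 840 + 210 - 42 + 7 - 1
= 1854

1854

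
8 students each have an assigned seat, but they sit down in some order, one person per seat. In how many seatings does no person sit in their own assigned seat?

14833

!8 = 8! · Σ_{k=0}^{8} (-1)^k/k!
= 8! - 8!/1! + 8!/2! - 8!/3! + 8!/4! - 8!/5! + 8!/6! - 8!/7! + 8!/8!
= 40320 - 40320 + 20160 - 6720 + 1680 - 336 + 56 - 8 + 1
= 14833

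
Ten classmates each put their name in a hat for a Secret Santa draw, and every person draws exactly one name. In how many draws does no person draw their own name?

The subfactorial !10 = [10!/e] (nearest integer).
10! = 3628800, and 3628800/e ≈ 1334960.92, so !10 = 1334961.

1334961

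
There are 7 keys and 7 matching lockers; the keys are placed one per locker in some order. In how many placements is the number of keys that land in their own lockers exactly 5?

21

Choose which 5 of the 7 are fixed: C(7,5) = 21.
The remaining 2 must be deranged: !2 = 1.
Total: 21 × 1 = 21.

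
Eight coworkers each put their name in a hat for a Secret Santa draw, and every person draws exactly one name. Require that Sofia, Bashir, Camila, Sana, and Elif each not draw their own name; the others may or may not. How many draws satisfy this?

Inclusion-exclusion on the 5 forbidden self-matches:
Σ_{j=0}^{5} (-1)^j C(5,j)(8-j)!
= C(5,0)·8! - C(5,1)·7! + C(5,2)·6! - C(5,3)·5! + C(5,4)·4! - C(5,5)·3!
= 40320 - 25200 + 7200 - 1200 + 120 - 6
= 21234

21234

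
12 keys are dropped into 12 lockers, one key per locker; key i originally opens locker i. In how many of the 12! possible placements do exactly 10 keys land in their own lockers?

66

Pick the 10 fixed positions: C(12,10) = 66 ways.
The remaining 2 must be deranged: !2 = 1.
Total: 66 × 1 = 66.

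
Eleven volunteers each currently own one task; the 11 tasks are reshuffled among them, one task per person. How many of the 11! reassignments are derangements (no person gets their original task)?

The number of derangements of 11 is !11 = Σ_{k=0}^{11} (-1)^k·11!/k!
= 11! - 11!/1! + 11!/2! - 11!/3! + 11!/4! - 11!/5! + 11!/6! - 11!/7! + 11!/8! - 11!/9! + 11!/10! - 11!/11!
= 39916800 - 39916800 + 19958400 - 6652800 + 1663200 - 332640 + 55440 - 7920 + 990 - 110 + 11 - 1
= 14684570

14684570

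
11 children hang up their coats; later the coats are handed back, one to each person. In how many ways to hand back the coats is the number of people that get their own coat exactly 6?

Pick the 6 fixed positions: C(11,6) = 462 ways.
The remaining 5 must be deranged: !5 = 44.
Total: 462 × 44 = 20328.

20328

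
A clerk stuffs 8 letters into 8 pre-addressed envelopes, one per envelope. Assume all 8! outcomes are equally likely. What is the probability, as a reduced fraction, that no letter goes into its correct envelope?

2119/5760

Favorable outcomes: !8 = 14833.
Total outcomes: 8! = 40320.
Probability = 14833/40320 = 2119/5760.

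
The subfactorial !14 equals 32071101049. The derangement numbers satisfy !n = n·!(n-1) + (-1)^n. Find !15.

481066515734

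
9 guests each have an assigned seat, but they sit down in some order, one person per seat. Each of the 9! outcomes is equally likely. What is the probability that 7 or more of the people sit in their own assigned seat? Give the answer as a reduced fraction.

37/362880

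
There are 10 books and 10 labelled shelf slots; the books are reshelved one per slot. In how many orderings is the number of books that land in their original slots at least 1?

2293839

# with exactly i fixed is C(10,i)·!(10-i); sum over i=1..10:
  i=1: C(10,1)·!9 = 10·133496 = 1334960
  i=2: C(10,2)·!8 = 45·14833 = 667485
  i=3: C(10,3)·!7 = 120·1854 = 222480
  i=4: C(10,4)·!6 = 210·265 = 55650
  i=5: C(10,5)·!5 = 252·44 = 11088
  i=6: C(10,6)·!4 = 210·9 = 1890
  i=7: C(10,7)·!3 = 120·2 = 240
  i=8: C(10,8)·!2 = 45·1 = 45
  i=9: C(10,9)·!1 = 10·0 = 0
  i=10: C(10,10)·!0 = 1·1 = 1
Total = 2293839.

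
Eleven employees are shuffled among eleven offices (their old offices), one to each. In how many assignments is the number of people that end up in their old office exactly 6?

Choose which 6 of the 11 are fixed: C(11,6) = 462.
The other 5 form a derangement: !5 = 44.
Total: 462 × 44 = 20328.

20328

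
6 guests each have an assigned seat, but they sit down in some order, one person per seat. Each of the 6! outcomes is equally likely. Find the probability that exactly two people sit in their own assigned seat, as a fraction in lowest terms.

3/16

Favorable outcomes: C(6,2)·!4 = 15·9 = 135.
Total outcomes: 6! = 720.
Probability = 135/720 = 3/16.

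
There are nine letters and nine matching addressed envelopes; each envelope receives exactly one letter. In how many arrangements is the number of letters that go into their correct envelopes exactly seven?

36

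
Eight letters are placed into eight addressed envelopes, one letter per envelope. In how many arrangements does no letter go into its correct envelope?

14833

!8 = 8! · Σ_{k=0}^{8} (-1)^k/k!
= 8! - 8!/1! + 8!/2! - 8!/3! + 8!/4! - 8!/5! + 8!/6! - 8!/7! + 8!/8!
= 40320 - 40320 + 20160 - 6720 + 1680 - 336 + 56 - 8 + 1
= 14833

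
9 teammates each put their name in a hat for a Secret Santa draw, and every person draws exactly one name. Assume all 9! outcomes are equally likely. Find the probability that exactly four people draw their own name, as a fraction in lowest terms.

11/720

Favorable outcomes: C(9,4)·!5 = 126·44 = 5544.
Total outcomes: 9! = 362880.
Probability = 5544/362880 = 11/720.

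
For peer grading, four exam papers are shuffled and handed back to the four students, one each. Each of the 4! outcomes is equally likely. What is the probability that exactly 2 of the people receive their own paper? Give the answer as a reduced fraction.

Favorable outcomes: C(4,2)·!2 = 6·1 = 6.
Total outcomes: 4! = 24.
Probability = 6/24 = 1/4.

1/4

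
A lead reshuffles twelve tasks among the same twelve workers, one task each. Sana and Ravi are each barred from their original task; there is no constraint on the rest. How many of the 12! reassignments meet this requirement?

Inclusion-exclusion on the 2 forbidden self-matches:
Σ_{j=0}^{2} (-1)^j C(2,j)(12-j)!
= C(2,0)·12! - C(2,1)·11! + C(2,2)·10!
= 479001600 - 79833600 + 3628800
= 402796800

402796800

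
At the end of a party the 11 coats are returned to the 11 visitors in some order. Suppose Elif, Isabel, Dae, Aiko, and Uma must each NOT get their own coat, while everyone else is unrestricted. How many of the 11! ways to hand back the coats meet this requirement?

25022880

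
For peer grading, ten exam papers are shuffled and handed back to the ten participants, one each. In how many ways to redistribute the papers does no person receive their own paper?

1334961

The subfactorial !10 = [10!/e] (nearest integer).
10! = 3628800, and 3628800/e ≈ 1334960.92, so !10 = 1334961.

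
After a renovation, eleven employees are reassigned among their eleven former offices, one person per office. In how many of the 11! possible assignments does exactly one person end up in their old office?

14684571

Pick the single fixed position: C(11,1) = 11 ways.
The remaining 10 must be deranged: !10 = 1334961.
Total: 11 × 1334961 = 14684571.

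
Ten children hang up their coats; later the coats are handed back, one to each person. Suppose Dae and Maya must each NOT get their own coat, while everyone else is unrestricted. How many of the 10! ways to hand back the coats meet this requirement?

2943360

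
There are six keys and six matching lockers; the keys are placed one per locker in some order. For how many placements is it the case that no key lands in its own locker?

The subfactorial !6 = [6!/e] (nearest integer).
6! = 720, and 720/e ≈ 264.87, so !6 = 265.

265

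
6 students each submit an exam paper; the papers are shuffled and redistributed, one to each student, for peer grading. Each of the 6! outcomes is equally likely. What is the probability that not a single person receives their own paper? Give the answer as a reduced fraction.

Favorable outcomes: !6 = 265.
Total outcomes: 6! = 720.
Probability = 265/720 = 53/144.

53/144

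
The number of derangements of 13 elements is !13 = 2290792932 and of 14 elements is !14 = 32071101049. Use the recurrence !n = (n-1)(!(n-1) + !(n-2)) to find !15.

!15 = (15-1)·(!14 + !13) = 14·(32071101049 + 2290792932) = 14·34361893981 = 481066515734.

481066515734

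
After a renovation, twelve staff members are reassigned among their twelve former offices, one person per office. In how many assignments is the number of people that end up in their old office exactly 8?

4455

Pick the 8 fixed positions: C(12,8) = 495 ways.
The remaining 4 must be deranged: !4 = 9.
Total: 495 × 9 = 4455.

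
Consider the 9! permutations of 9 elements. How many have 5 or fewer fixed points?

362675

# with exactly i fixed is C(9,i)·!(9-i); sum over i=0..5:
  i=0: C(9,0)·!9 = 1·133496 = 133496
  i=1: C(9,1)·!8 = 9·14833 = 133497
  i=2: C(9,2)·!7 = 36·1854 = 66744
  i=3: C(9,3)·!6 = 84·265 = 22260
  i=4: C(9,4)·!5 = 126·44 = 5544
  i=5: C(9,5)·!4 = 126·9 = 1134
Total = 362675.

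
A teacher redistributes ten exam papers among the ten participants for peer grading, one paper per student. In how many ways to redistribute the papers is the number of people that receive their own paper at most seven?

# with exactly i fixed is C(10,i)·!(10-i); sum over i=0..7:
  i=0: C(10,0)·!10 = 1·1334961 = 1334961
  i=1: C(10,1)·!9 = 10·133496 = 1334960
  i=2: C(10,2)·!8 = 45·14833 = 667485
  i=3: C(10,3)·!7 = 120·1854 = 222480
  i=4: C(10,4)·!6 = 210·265 = 55650
  i=5: C(10,5)·!5 = 252·44 = 11088
  i=6: C(10,6)·!4 = 210·9 = 1890
  i=7: C(10,7)·!3 = 120·2 = 240
Total = 3628754.

3628754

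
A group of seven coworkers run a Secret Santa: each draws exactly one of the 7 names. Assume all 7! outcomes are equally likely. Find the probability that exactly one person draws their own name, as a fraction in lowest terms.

Favorable outcomes: C(7,1)·!6 = 7·265 = 1855.
Total outcomes: 7! = 5040.
Probability = 1855/5040 = 53/144.

53/144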